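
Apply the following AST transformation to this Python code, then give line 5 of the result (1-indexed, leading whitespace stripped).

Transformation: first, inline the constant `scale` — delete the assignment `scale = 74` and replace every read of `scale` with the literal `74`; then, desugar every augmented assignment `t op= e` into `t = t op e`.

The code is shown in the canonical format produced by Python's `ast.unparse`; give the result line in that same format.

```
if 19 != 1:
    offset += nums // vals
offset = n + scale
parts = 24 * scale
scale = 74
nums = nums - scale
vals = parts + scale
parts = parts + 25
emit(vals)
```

Transformed code:
if 19 != 1:
    offset = offset + nums // vals
offset = n + 74
parts = 24 * 74
nums = nums - 74
vals = parts + 74
parts = parts + 25
emit(vals)

nums = nums - 74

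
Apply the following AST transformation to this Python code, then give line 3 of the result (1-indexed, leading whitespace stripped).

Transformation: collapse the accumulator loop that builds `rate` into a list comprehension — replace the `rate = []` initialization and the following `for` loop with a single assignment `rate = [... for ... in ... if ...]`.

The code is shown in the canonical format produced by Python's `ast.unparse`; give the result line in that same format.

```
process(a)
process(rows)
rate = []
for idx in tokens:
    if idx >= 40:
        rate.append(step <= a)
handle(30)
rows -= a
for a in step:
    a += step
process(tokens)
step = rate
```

rate = [step <= a for idx in tokens if idx >= 40]

Transformed code:
process(a)
process(rows)
rate = [step <= a for idx in tokens if idx >= 40]
handle(30)
rows -= a
for a in step:
    a += step
process(tokens)
step = rate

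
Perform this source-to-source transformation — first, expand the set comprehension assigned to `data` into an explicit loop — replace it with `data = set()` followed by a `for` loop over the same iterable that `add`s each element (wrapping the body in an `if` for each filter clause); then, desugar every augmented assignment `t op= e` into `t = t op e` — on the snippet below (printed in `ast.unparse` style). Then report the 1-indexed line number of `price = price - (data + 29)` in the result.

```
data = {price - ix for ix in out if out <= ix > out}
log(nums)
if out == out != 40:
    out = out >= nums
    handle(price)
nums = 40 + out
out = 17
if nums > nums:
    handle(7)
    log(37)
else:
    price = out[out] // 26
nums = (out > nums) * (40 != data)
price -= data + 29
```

17

Transformed code:
data = set()
for ix in out:
    if out <= ix > out:
        data.add(price - ix)
log(nums)
if out == out != 40:
    out = out >= nums
    handle(price)
nums = 40 + out
out = 17
if nums > nums:
    handle(7)
    log(37)
else:
    price = out[out] // 26
nums = (out > nums) * (40 != data)
price = price - (data + 29)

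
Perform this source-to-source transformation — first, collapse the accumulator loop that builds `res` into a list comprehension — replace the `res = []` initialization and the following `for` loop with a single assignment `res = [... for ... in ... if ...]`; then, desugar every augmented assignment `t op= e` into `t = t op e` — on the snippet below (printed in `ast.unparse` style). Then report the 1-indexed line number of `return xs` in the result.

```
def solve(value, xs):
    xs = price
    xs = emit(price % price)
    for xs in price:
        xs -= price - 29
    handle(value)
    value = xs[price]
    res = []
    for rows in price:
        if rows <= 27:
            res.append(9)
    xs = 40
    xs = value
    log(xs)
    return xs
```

12

Transformed code:
def solve(value, xs):
    xs = price
    xs = emit(price % price)
    for xs in price:
        xs = xs - (price - 29)
    handle(value)
    value = xs[price]
    res = [9 for rows in price if rows <= 27]
    xs = 40
    xs = value
    log(xs)
    return xs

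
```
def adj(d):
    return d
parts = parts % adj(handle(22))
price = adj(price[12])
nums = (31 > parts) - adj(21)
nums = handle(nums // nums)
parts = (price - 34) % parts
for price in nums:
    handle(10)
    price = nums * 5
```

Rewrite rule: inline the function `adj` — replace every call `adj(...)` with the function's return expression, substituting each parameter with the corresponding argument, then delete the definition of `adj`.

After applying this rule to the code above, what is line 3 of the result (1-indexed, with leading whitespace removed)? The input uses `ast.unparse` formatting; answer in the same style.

nums = (31 > parts) - 21

Transformed code:
parts = parts % handle(22)
price = price[12]
nums = (31 > parts) - 21
nums = handle(nums // nums)
parts = (price - 34) % parts
for price in nums:
    handle(10)
    price = nums * 5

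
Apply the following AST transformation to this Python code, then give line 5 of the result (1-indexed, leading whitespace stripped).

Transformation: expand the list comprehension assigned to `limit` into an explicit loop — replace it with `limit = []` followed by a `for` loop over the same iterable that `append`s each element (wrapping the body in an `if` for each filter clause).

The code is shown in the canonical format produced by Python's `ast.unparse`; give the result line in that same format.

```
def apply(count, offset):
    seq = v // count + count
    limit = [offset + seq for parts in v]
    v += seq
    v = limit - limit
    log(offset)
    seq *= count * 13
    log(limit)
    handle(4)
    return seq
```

limit.append(offset + seq)

Transformed code:
def apply(count, offset):
    seq = v // count + count
    limit = []
    for parts in v:
        limit.append(offset + seq)
    v += seq
    v = limit - limit
    log(offset)
    seq *= count * 13
    log(limit)
    handle(4)
    return seq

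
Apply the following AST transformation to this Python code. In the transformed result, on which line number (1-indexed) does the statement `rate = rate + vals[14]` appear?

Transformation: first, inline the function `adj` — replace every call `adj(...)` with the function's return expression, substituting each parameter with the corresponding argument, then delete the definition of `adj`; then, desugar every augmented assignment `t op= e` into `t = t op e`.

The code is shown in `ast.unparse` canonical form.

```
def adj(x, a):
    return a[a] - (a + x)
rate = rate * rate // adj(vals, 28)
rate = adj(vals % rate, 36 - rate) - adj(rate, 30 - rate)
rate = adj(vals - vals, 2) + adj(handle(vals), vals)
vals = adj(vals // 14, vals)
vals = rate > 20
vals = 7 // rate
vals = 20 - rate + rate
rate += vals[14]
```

Transformed code:
rate = rate * rate // (28[28] - (28 + vals))
rate = (36 - rate)[36 - rate] - (36 - rate + vals % rate) - ((30 - rate)[30 - rate] - (30 - rate + rate))
rate = 2[2] - (2 + (vals - vals)) + (vals[vals] - (vals + handle(vals)))
vals = vals[vals] - (vals + vals // 14)
vals = rate > 20
vals = 7 // rate
vals = 20 - rate + rate
rate = rate + vals[14]

8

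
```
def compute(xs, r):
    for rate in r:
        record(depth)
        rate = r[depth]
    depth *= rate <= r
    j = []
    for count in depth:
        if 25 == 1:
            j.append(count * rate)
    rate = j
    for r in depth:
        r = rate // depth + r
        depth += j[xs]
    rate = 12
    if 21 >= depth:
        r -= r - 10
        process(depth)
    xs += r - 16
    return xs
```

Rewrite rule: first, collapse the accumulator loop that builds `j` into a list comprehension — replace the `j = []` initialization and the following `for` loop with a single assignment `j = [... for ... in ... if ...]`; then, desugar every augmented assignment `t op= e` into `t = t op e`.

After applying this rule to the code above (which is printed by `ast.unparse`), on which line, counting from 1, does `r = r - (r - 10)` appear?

Transformed code:
def compute(xs, r):
    for rate in r:
        record(depth)
        rate = r[depth]
    depth = depth * (rate <= r)
    j = [count * rate for count in depth if 25 == 1]
    rate = j
    for r in depth:
        r = rate // depth + r
        depth = depth + j[xs]
    rate = 12
    if 21 >= depth:
        r = r - (r - 10)
        process(depth)
    xs = xs + (r - 16)
    return xs

13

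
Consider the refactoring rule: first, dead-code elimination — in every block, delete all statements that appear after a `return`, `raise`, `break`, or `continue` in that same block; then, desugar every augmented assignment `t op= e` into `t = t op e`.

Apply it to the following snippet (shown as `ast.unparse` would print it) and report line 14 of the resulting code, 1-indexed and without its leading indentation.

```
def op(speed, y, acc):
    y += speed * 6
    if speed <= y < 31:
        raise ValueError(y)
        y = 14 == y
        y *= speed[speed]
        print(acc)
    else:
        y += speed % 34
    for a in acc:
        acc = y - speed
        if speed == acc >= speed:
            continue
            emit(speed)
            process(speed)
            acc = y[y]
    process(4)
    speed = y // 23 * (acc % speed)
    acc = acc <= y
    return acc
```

return acc

Transformed code:
def op(speed, y, acc):
    y = y + speed * 6
    if speed <= y < 31:
        raise ValueError(y)
    else:
        y = y + speed % 34
    for a in acc:
        acc = y - speed
        if speed == acc >= speed:
            continue
    process(4)
    speed = y // 23 * (acc % speed)
    acc = acc <= y
    return acc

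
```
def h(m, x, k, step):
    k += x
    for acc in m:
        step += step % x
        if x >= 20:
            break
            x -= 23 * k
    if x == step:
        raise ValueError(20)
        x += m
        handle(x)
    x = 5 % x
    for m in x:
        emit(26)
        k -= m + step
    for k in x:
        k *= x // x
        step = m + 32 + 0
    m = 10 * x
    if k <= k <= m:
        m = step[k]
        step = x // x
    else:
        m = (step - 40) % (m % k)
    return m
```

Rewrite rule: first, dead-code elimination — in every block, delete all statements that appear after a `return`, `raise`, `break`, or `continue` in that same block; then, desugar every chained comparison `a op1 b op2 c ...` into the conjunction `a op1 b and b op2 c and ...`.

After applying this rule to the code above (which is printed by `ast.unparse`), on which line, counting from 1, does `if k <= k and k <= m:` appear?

17

Transformed code:
def h(m, x, k, step):
    k += x
    for acc in m:
        step += step % x
        if x >= 20:
            break
    if x == step:
        raise ValueError(20)
    x = 5 % x
    for m in x:
        emit(26)
        k -= m + step
    for k in x:
        k *= x // x
        step = m + 32 + 0
    m = 10 * x
    if k <= k and k <= m:
        m = step[k]
        step = x // x
    else:
        m = (step - 40) % (m % k)
    return m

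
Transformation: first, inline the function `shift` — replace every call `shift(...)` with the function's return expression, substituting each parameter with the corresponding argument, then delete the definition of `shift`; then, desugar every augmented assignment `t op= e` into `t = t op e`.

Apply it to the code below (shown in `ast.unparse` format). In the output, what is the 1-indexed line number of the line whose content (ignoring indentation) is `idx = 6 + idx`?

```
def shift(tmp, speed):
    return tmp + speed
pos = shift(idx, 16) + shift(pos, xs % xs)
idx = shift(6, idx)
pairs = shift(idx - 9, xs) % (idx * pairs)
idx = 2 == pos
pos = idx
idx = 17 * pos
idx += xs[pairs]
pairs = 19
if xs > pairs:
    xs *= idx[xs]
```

2

Transformed code:
pos = idx + 16 + (pos + xs % xs)
idx = 6 + idx
pairs = (idx - 9 + xs) % (idx * pairs)
idx = 2 == pos
pos = idx
idx = 17 * pos
idx = idx + xs[pairs]
pairs = 19
if xs > pairs:
    xs = xs * idx[xs]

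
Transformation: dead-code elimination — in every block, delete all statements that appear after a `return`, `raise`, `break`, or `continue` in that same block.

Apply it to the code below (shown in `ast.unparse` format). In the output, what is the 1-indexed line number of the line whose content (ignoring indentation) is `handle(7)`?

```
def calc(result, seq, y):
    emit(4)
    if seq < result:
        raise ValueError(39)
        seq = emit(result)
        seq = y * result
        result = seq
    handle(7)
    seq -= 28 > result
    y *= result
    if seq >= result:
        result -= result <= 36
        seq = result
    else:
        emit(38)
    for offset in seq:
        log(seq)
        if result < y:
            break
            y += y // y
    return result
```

5

Transformed code:
def calc(result, seq, y):
    emit(4)
    if seq < result:
        raise ValueError(39)
    handle(7)
    seq -= 28 > result
    y *= result
    if seq >= result:
        result -= result <= 36
        seq = result
    else:
        emit(38)
    for offset in seq:
        log(seq)
        if result < y:
            break
    return result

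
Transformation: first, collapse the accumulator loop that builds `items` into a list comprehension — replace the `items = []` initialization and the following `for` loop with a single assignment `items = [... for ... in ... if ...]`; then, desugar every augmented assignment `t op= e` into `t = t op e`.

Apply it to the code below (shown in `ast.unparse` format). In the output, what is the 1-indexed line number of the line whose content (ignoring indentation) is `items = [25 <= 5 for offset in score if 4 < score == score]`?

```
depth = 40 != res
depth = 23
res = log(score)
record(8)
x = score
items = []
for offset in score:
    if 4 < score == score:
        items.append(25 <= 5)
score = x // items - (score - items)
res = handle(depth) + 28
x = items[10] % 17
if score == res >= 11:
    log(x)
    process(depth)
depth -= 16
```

Transformed code:
depth = 40 != res
depth = 23
res = log(score)
record(8)
x = score
items = [25 <= 5 for offset in score if 4 < score == score]
score = x // items - (score - items)
res = handle(depth) + 28
x = items[10] % 17
if score == res >= 11:
    log(x)
    process(depth)
depth = depth - 16

6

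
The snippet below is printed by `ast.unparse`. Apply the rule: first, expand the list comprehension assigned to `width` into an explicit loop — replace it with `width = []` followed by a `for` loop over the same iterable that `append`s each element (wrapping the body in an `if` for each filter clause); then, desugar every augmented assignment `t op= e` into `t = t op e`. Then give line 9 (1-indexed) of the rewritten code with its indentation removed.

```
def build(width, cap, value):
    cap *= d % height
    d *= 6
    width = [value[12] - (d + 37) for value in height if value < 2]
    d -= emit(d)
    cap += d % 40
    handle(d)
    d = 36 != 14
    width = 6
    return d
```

cap = cap + d % 40

Transformed code:
def build(width, cap, value):
    cap = cap * (d % height)
    d = d * 6
    width = []
    for value in height:
        if value < 2:
            width.append(value[12] - (d + 37))
    d = d - emit(d)
    cap = cap + d % 40
    handle(d)
    d = 36 != 14
    width = 6
    return d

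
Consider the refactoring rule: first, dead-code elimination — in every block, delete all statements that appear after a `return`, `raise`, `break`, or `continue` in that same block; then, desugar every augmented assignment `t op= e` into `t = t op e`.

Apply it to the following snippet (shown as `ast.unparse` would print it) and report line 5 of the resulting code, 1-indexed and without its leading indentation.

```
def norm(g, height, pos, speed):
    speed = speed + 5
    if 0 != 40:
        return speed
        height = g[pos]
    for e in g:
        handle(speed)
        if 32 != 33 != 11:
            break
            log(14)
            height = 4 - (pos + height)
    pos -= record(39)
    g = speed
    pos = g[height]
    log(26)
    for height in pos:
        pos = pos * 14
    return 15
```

for e in g:

Transformed code:
def norm(g, height, pos, speed):
    speed = speed + 5
    if 0 != 40:
        return speed
    for e in g:
        handle(speed)
        if 32 != 33 != 11:
            break
    pos = pos - record(39)
    g = speed
    pos = g[height]
    log(26)
    for height in pos:
        pos = pos * 14
    return 15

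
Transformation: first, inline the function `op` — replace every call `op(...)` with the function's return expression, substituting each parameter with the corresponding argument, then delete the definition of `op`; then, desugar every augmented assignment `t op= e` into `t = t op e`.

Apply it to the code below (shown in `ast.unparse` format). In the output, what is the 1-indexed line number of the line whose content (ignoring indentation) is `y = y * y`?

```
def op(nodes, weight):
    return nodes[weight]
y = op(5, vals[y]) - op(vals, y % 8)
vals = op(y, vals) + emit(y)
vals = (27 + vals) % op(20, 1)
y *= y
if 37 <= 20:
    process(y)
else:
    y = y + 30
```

4

Transformed code:
y = 5[vals[y]] - vals[y % 8]
vals = y[vals] + emit(y)
vals = (27 + vals) % 20[1]
y = y * y
if 37 <= 20:
    process(y)
else:
    y = y + 30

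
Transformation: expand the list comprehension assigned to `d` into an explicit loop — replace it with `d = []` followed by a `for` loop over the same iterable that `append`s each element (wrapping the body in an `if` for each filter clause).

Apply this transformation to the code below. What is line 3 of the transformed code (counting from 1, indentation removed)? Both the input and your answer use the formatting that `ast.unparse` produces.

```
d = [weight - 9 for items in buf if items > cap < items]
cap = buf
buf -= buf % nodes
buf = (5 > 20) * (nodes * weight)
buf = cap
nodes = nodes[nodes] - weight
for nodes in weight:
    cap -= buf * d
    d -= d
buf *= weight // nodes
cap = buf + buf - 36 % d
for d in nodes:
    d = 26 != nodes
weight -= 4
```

Transformed code:
d = []
for items in buf:
    if items > cap < items:
        d.append(weight - 9)
cap = buf
buf -= buf % nodes
buf = (5 > 20) * (nodes * weight)
buf = cap
nodes = nodes[nodes] - weight
for nodes in weight:
    cap -= buf * d
    d -= d
buf *= weight // nodes
cap = buf + buf - 36 % d
for d in nodes:
    d = 26 != nodes
weight -= 4

if items > cap < items:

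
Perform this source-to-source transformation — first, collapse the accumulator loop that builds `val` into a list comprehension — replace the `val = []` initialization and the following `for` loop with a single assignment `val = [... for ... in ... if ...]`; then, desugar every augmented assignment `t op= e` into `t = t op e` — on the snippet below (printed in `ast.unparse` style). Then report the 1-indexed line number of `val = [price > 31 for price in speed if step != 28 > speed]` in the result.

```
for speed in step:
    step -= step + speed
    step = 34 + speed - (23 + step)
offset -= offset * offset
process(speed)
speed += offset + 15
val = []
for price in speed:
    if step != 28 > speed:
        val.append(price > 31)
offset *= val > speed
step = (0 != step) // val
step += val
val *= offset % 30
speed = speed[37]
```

7

Transformed code:
for speed in step:
    step = step - (step + speed)
    step = 34 + speed - (23 + step)
offset = offset - offset * offset
process(speed)
speed = speed + (offset + 15)
val = [price > 31 for price in speed if step != 28 > speed]
offset = offset * (val > speed)
step = (0 != step) // val
step = step + val
val = val * (offset % 30)
speed = speed[37]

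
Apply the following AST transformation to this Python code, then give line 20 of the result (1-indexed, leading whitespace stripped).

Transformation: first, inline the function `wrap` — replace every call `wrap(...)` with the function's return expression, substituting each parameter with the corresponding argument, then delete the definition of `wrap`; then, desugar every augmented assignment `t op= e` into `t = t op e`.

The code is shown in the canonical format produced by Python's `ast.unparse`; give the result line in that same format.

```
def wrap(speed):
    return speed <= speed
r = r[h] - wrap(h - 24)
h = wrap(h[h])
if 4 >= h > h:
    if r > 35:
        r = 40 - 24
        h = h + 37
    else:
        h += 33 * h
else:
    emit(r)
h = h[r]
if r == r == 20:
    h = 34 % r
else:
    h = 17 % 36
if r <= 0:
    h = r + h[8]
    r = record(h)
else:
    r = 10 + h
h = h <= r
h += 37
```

Transformed code:
r = r[h] - (h - 24 <= h - 24)
h = h[h] <= h[h]
if 4 >= h > h:
    if r > 35:
        r = 40 - 24
        h = h + 37
    else:
        h = h + 33 * h
else:
    emit(r)
h = h[r]
if r == r == 20:
    h = 34 % r
else:
    h = 17 % 36
if r <= 0:
    h = r + h[8]
    r = record(h)
else:
    r = 10 + h
h = h <= r
h = h + 37

r = 10 + h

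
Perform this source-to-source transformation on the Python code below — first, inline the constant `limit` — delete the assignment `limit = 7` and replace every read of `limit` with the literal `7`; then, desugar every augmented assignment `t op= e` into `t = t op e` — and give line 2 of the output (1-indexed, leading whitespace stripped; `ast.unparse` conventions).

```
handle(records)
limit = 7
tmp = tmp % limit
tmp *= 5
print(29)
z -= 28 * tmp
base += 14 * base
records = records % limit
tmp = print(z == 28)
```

Transformed code:
handle(records)
tmp = tmp % 7
tmp = tmp * 5
print(29)
z = z - 28 * tmp
base = base + 14 * base
records = records % 7
tmp = print(z == 28)

tmp = tmp % 7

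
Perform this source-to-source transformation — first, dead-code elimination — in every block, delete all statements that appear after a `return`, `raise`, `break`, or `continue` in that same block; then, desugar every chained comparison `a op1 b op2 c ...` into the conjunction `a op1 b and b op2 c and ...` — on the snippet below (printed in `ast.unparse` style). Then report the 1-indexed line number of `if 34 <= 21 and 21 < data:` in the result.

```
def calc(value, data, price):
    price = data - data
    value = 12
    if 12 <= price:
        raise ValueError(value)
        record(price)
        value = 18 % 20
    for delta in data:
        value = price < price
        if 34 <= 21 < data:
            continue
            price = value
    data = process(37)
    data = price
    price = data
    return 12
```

8

Transformed code:
def calc(value, data, price):
    price = data - data
    value = 12
    if 12 <= price:
        raise ValueError(value)
    for delta in data:
        value = price < price
        if 34 <= 21 and 21 < data:
            continue
    data = process(37)
    data = price
    price = data
    return 12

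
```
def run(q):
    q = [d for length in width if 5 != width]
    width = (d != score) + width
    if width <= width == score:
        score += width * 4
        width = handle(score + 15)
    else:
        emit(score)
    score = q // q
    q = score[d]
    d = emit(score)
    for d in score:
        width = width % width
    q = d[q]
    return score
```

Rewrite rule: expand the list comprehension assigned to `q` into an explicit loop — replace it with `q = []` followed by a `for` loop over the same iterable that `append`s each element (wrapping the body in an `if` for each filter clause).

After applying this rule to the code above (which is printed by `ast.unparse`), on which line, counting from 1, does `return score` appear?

Transformed code:
def run(q):
    q = []
    for length in width:
        if 5 != width:
            q.append(d)
    width = (d != score) + width
    if width <= width == score:
        score += width * 4
        width = handle(score + 15)
    else:
        emit(score)
    score = q // q
    q = score[d]
    d = emit(score)
    for d in score:
        width = width % width
    q = d[q]
    return score

18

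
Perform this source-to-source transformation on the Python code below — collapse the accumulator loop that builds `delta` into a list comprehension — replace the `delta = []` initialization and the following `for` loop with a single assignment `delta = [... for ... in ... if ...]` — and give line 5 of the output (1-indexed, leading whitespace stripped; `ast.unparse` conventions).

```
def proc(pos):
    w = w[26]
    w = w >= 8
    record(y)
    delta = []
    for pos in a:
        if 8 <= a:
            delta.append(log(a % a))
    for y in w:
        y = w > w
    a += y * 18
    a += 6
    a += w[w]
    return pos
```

delta = [log(a % a) for pos in a if 8 <= a]

Transformed code:
def proc(pos):
    w = w[26]
    w = w >= 8
    record(y)
    delta = [log(a % a) for pos in a if 8 <= a]
    for y in w:
        y = w > w
    a += y * 18
    a += 6
    a += w[w]
    return pos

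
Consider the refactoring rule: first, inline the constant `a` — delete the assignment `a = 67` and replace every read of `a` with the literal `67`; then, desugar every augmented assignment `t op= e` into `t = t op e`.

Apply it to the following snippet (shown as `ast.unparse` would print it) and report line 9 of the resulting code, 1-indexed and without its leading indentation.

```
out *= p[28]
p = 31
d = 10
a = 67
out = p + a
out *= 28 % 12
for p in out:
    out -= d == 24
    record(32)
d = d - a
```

d = d - 67

Transformed code:
out = out * p[28]
p = 31
d = 10
out = p + 67
out = out * (28 % 12)
for p in out:
    out = out - (d == 24)
    record(32)
d = d - 67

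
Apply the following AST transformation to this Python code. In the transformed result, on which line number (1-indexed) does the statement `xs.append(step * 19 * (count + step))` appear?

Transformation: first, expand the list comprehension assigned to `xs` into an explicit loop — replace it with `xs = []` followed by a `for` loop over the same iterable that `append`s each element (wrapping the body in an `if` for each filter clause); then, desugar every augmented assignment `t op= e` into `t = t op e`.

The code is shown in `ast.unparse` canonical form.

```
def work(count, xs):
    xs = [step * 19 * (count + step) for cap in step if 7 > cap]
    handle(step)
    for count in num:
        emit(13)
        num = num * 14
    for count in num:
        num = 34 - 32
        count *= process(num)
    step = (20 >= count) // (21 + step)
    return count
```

Transformed code:
def work(count, xs):
    xs = []
    for cap in step:
        if 7 > cap:
            xs.append(step * 19 * (count + step))
    handle(step)
    for count in num:
        emit(13)
        num = num * 14
    for count in num:
        num = 34 - 32
        count = count * process(num)
    step = (20 >= count) // (21 + step)
    return count

5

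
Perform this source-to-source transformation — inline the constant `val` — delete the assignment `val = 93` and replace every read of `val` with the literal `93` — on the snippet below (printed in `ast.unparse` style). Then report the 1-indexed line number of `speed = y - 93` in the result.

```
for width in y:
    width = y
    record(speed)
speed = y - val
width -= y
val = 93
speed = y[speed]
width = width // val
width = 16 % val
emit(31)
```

4

Transformed code:
for width in y:
    width = y
    record(speed)
speed = y - 93
width -= y
speed = y[speed]
width = width // 93
width = 16 % 93
emit(31)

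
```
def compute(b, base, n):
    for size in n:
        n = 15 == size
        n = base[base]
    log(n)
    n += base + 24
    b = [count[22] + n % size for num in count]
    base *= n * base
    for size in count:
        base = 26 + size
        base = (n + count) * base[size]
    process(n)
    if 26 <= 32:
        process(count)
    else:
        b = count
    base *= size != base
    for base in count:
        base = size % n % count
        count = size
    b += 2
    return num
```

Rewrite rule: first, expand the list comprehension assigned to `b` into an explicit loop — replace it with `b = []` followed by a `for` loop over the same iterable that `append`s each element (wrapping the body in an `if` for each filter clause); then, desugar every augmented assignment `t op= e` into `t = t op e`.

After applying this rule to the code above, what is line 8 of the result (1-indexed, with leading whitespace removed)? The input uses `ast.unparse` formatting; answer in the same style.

for num in count:

Transformed code:
def compute(b, base, n):
    for size in n:
        n = 15 == size
        n = base[base]
    log(n)
    n = n + (base + 24)
    b = []
    for num in count:
        b.append(count[22] + n % size)
    base = base * (n * base)
    for size in count:
        base = 26 + size
        base = (n + count) * base[size]
    process(n)
    if 26 <= 32:
        process(count)
    else:
        b = count
    base = base * (size != base)
    for base in count:
        base = size % n % count
        count = size
    b = b + 2
    return num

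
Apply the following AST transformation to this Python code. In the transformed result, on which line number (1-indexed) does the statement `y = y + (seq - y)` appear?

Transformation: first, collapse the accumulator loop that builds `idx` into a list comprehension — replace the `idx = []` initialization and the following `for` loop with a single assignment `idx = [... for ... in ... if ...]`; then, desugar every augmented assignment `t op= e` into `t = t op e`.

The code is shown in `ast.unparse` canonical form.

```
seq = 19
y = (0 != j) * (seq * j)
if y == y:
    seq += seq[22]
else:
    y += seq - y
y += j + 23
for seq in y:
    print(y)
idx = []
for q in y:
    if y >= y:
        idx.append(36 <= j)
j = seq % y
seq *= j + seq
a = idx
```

6

Transformed code:
seq = 19
y = (0 != j) * (seq * j)
if y == y:
    seq = seq + seq[22]
else:
    y = y + (seq - y)
y = y + (j + 23)
for seq in y:
    print(y)
idx = [36 <= j for q in y if y >= y]
j = seq % y
seq = seq * (j + seq)
a = idx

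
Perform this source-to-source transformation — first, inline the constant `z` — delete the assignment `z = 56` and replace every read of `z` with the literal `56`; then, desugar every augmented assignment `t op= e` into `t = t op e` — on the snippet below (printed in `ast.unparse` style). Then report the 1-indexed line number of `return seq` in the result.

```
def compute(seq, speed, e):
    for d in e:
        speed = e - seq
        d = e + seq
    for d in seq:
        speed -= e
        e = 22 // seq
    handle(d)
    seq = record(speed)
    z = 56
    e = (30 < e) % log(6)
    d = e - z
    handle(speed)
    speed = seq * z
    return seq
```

14

Transformed code:
def compute(seq, speed, e):
    for d in e:
        speed = e - seq
        d = e + seq
    for d in seq:
        speed = speed - e
        e = 22 // seq
    handle(d)
    seq = record(speed)
    e = (30 < e) % log(6)
    d = e - 56
    handle(speed)
    speed = seq * 56
    return seq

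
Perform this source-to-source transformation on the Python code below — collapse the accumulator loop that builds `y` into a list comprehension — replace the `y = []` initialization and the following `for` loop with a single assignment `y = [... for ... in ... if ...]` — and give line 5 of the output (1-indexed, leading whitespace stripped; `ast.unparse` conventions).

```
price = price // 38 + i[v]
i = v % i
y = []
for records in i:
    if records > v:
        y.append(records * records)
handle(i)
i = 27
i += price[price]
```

i = 27

Transformed code:
price = price // 38 + i[v]
i = v % i
y = [records * records for records in i if records > v]
handle(i)
i = 27
i += price[price]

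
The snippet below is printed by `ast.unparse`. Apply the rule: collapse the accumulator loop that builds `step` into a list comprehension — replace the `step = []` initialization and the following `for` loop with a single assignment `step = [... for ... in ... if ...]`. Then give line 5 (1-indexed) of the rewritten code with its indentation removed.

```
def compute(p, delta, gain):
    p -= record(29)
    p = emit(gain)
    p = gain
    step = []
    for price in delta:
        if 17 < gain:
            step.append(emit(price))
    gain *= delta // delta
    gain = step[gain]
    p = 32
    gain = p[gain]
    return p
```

Transformed code:
def compute(p, delta, gain):
    p -= record(29)
    p = emit(gain)
    p = gain
    step = [emit(price) for price in delta if 17 < gain]
    gain *= delta // delta
    gain = step[gain]
    p = 32
    gain = p[gain]
    return p

step = [emit(price) for price in delta if 17 < gain]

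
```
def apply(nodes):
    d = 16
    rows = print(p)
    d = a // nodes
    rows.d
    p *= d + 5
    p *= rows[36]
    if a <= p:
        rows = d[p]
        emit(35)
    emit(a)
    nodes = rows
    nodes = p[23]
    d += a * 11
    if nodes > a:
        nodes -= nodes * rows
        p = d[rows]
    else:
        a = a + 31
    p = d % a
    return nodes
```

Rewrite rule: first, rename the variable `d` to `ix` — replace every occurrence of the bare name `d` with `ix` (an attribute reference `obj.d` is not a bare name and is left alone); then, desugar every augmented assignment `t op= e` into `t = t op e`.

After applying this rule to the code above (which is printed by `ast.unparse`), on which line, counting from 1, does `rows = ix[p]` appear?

9

Transformed code:
def apply(nodes):
    ix = 16
    rows = print(p)
    ix = a // nodes
    rows.d
    p = p * (ix + 5)
    p = p * rows[36]
    if a <= p:
        rows = ix[p]
        emit(35)
    emit(a)
    nodes = rows
    nodes = p[23]
    ix = ix + a * 11
    if nodes > a:
        nodes = nodes - nodes * rows
        p = ix[rows]
    else:
        a = a + 31
    p = ix % a
    return nodes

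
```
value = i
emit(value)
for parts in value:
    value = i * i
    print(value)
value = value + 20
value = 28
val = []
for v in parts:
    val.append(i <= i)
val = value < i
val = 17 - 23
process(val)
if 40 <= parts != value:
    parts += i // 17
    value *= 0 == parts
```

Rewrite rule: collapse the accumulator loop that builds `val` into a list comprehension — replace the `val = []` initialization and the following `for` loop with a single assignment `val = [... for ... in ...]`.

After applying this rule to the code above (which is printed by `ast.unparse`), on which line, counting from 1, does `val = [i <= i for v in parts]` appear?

Transformed code:
value = i
emit(value)
for parts in value:
    value = i * i
    print(value)
value = value + 20
value = 28
val = [i <= i for v in parts]
val = value < i
val = 17 - 23
process(val)
if 40 <= parts != value:
    parts += i // 17
    value *= 0 == parts

8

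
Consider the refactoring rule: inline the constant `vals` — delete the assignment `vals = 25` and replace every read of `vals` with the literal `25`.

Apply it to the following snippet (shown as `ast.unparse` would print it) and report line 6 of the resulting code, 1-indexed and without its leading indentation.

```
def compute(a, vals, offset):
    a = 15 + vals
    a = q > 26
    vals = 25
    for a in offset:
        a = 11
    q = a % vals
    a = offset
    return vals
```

q = a % 25

Transformed code:
def compute(a, vals, offset):
    a = 15 + 25
    a = q > 26
    for a in offset:
        a = 11
    q = a % 25
    a = offset
    return 25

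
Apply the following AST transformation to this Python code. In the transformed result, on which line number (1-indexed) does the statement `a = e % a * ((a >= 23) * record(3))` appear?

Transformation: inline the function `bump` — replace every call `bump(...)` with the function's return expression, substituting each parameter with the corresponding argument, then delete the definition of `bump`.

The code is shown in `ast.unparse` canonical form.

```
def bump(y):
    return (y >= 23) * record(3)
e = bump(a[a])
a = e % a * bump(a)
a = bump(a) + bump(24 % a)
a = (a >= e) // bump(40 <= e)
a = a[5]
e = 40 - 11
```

2

Transformed code:
e = (a[a] >= 23) * record(3)
a = e % a * ((a >= 23) * record(3))
a = (a >= 23) * record(3) + (24 % a >= 23) * record(3)
a = (a >= e) // (((40 <= e) >= 23) * record(3))
a = a[5]
e = 40 - 11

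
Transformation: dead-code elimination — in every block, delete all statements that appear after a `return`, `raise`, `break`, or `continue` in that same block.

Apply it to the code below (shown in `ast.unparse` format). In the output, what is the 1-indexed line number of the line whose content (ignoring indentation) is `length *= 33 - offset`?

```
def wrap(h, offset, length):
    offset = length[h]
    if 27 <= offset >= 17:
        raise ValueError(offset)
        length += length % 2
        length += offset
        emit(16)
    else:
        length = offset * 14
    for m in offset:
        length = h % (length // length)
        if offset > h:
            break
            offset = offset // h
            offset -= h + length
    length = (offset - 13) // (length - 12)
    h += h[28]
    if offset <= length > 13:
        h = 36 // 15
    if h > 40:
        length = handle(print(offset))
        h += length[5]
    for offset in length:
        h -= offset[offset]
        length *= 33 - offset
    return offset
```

Transformed code:
def wrap(h, offset, length):
    offset = length[h]
    if 27 <= offset >= 17:
        raise ValueError(offset)
    else:
        length = offset * 14
    for m in offset:
        length = h % (length // length)
        if offset > h:
            break
    length = (offset - 13) // (length - 12)
    h += h[28]
    if offset <= length > 13:
        h = 36 // 15
    if h > 40:
        length = handle(print(offset))
        h += length[5]
    for offset in length:
        h -= offset[offset]
        length *= 33 - offset
    return offset

20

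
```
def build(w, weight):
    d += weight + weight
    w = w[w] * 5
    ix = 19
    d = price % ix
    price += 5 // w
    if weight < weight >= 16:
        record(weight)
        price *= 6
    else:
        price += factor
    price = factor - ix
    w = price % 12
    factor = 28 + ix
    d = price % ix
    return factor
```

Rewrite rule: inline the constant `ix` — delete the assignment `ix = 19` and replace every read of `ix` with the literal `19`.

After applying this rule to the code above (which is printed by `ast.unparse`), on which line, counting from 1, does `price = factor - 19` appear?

11

Transformed code:
def build(w, weight):
    d += weight + weight
    w = w[w] * 5
    d = price % 19
    price += 5 // w
    if weight < weight >= 16:
        record(weight)
        price *= 6
    else:
        price += factor
    price = factor - 19
    w = price % 12
    factor = 28 + 19
    d = price % 19
    return factor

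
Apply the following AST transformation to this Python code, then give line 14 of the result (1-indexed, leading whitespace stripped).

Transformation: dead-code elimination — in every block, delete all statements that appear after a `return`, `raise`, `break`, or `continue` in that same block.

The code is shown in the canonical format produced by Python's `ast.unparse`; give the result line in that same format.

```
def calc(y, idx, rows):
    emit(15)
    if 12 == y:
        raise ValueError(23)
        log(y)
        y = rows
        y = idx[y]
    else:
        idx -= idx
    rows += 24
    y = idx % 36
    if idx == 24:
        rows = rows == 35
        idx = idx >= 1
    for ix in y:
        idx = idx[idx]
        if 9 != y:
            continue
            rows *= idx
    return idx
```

if 9 != y:

Transformed code:
def calc(y, idx, rows):
    emit(15)
    if 12 == y:
        raise ValueError(23)
    else:
        idx -= idx
    rows += 24
    y = idx % 36
    if idx == 24:
        rows = rows == 35
        idx = idx >= 1
    for ix in y:
        idx = idx[idx]
        if 9 != y:
            continue
    return idx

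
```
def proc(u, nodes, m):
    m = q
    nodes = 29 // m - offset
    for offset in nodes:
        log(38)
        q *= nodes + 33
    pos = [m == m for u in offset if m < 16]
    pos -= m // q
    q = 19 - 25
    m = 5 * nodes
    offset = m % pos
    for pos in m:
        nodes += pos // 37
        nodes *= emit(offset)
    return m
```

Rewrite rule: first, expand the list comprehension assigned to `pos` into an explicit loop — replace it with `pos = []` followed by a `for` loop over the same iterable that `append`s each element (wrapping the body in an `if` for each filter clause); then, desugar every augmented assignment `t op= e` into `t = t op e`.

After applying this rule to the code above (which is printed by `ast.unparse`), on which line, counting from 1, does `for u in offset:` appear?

8

Transformed code:
def proc(u, nodes, m):
    m = q
    nodes = 29 // m - offset
    for offset in nodes:
        log(38)
        q = q * (nodes + 33)
    pos = []
    for u in offset:
        if m < 16:
            pos.append(m == m)
    pos = pos - m // q
    q = 19 - 25
    m = 5 * nodes
    offset = m % pos
    for pos in m:
        nodes = nodes + pos // 37
        nodes = nodes * emit(offset)
    return m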